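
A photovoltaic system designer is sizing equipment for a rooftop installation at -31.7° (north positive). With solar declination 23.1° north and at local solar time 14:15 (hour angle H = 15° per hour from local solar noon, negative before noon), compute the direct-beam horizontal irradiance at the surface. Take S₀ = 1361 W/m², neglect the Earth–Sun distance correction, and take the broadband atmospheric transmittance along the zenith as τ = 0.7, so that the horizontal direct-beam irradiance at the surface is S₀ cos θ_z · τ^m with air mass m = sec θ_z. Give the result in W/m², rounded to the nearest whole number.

Hour angle H = 15° × (14.25 − 12) = 33.75°.
cos θ_z = sin φ sin δ + cos φ cos δ cos H = (-0.5255)(0.3923) + (0.8508)(0.9198)(0.8315) = 0.4445.
Air mass m = 1/cos θ_z = 1/0.4445 = 2.250; τ^m = 0.7^2.250 = 0.4482.
Surface direct beam = 1361 × 0.4445 × 0.4482 = 271.15 W/m².

271 W/m²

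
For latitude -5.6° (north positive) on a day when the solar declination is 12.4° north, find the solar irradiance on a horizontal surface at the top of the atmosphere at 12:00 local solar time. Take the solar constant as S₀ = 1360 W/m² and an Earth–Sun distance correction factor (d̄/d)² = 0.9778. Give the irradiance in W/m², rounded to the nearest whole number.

1265 W/m²

Hour angle H = 15° × (12 − 12) = 0.00°.
With φ = -5.6°, δ = 12.4°, H = 0.00°: sin φ sin δ = -0.0210, cos φ cos δ cos H = 0.9720, so cos θ_z = 0.9510.
Top-of-atmosphere irradiance = S₀ (d̄/d)² cos θ_z = 1360 × 0.9778 × 0.9510 = 1264.65 W/m².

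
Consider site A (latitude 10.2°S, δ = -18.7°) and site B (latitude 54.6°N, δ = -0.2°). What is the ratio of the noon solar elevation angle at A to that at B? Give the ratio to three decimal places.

2.315

A: 90° − |-10.2 − (-18.7)| = 81.50°.
B: 90° − |54.6 − (-0.2)| = 35.20°.
Ratio A/B = 81.5000 / 35.2000 = 2.3153.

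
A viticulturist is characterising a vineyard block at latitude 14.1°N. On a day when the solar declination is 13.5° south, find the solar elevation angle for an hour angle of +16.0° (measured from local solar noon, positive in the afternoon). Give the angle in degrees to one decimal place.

58.2°

cos θ_z = sin φ sin δ + cos φ cos δ cos H = (0.2436)(-0.2334) + (0.9699)(0.9724)(0.9613) = 0.8498.
θ_z = arccos(0.8498) = 31.81°, so the elevation is 90° − 31.81° = 58.19°.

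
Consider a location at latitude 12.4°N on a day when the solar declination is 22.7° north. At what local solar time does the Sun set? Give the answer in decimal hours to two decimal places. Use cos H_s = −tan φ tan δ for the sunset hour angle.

cos H_s = −tan(12.4°) · tan(22.7°) = -0.0920, so H_s = arccos(-0.0920) = 95.28°.
Sunset is at 12 + H_s/15 = 12 + 6.352 = 18.352 h local solar time.

18.35 h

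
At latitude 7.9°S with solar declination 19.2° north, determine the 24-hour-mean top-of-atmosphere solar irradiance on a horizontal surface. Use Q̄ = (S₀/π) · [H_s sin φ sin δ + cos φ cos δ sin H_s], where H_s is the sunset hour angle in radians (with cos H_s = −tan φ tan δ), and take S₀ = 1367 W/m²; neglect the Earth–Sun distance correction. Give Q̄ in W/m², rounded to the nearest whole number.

The sunset hour angle satisfies cos H_s = −tan φ tan δ = 0.0483, giving H_s = 87.23°. In radians, H_s = 1.5225.
H_s sin φ sin δ = 1.5225 × -0.1374 × 0.3289 = -0.0688.
cos φ cos δ sin H_s = 0.9905 × 0.9444 × 0.9988 = 0.9343.
Q̄ = (1367/π) × (-0.0688 + 0.9343) = 435.13 × 0.8655 = 376.61 W/m².

377 W/m²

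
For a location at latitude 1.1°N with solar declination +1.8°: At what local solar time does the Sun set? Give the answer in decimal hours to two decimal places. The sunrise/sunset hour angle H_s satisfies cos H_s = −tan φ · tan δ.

18.00 h

The sunset hour angle satisfies cos H_s = −tan φ tan δ = -0.0006, giving H_s = 90.03°.
Sunset is at 12 + H_s/15 = 12 + 6.002 = 18.002 h local solar time.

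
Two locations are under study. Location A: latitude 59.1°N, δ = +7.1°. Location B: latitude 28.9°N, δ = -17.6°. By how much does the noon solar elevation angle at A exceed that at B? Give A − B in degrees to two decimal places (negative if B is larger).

A: 90° − |59.1 − (7.1)| = 38.00°.
B: 90° − |28.9 − (-17.6)| = 43.50°.
A − B = 38.00 − 43.50 = -5.50°.

-5.50°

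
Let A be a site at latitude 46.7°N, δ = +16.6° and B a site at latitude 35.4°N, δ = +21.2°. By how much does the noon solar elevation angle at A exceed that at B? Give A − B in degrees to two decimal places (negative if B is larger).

A: 90° − |46.7 − (16.6)| = 59.90°.
B: 90° − |35.4 − (21.2)| = 75.80°.
A − B = 59.90 − 75.80 = -15.90°.

-15.90°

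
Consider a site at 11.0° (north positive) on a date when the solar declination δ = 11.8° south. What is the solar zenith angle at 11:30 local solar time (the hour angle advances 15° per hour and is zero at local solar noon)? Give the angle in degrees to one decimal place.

24.0°

Hour angle H = 15° × (11.5 − 12) = -7.50°.
cos θ_z = sin(11.0°) sin(-11.8°) + cos(11.0°) cos(-11.8°) cos(-7.50°) = -0.0390 + 0.9527 = 0.9137.
θ_z = arccos(0.9137) = 23.98°.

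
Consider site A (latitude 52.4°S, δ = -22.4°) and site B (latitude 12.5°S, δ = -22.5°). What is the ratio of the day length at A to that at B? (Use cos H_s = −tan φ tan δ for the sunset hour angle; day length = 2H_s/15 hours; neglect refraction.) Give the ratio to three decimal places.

1.284

A: H_s = arccos(−tan -52.4° · tan -22.4°) = 122.36°, so 2H_s/15 = 16.3147 h.
B: H_s = arccos(−tan -12.5° · tan -22.5°) = 95.27°, so 2H_s/15 = 12.7027 h.
Ratio A/B = 16.3147 / 12.7027 = 1.2843.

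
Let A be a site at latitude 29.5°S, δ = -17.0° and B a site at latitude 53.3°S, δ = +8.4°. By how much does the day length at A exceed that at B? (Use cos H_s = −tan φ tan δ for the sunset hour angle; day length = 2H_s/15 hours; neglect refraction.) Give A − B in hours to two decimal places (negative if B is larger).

A: H_s = arccos(−tan -29.5° · tan -17.0°) = 99.96°, so 2H_s/15 = 13.3280 h.
B: H_s = arccos(−tan -53.3° · tan 8.4°) = 78.57°, so 2H_s/15 = 10.4760 h.
A − B = 13.3280 − 10.4760 = 2.8520 h.

+2.85 h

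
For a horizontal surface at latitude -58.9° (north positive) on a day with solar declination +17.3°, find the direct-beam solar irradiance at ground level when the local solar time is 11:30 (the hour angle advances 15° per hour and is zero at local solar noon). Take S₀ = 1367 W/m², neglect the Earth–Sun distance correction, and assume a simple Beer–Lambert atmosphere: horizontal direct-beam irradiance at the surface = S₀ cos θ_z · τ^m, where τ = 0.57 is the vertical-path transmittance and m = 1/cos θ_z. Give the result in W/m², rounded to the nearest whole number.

Hour angle H = 15° × (11.5 − 12) = -7.50°.
cos θ_z = sin(-58.9°) sin(17.3°) + cos(-58.9°) cos(17.3°) cos(-7.50°) = -0.2546 + 0.4889 = 0.2343.
Air mass m = 1/cos θ_z = 1/0.2343 = 4.268; τ^m = 0.57^4.268 = 0.0908.
Surface direct beam = 1367 × 0.2343 × 0.0908 = 29.08 W/m².

29 W/m²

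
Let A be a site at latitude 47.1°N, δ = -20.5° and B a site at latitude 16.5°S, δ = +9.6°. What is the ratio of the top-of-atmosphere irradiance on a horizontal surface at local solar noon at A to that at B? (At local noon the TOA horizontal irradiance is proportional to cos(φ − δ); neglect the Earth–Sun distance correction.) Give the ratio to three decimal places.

0.424

A: cos θ_z = cos(47.1° − (-20.5°)) = 0.3811.
B: cos θ_z = cos(-16.5° − (9.6°)) = 0.8980.
Ratio A/B = 0.3811 / 0.8980 = 0.4244.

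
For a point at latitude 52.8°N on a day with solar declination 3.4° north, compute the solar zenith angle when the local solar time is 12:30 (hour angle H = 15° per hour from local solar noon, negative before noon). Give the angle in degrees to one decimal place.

49.8°

Hour angle H = 15° × (12.5 − 12) = 7.50°.
With φ = 52.8°, δ = 3.4°, H = 7.50°: sin φ sin δ = 0.0472, cos φ cos δ cos H = 0.5984, so cos θ_z = 0.6456.
θ_z = arccos(0.6456) = 49.79°.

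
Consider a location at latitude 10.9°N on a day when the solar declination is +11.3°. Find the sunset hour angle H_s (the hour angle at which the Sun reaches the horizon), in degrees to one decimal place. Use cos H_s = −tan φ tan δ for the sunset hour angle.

The sunset hour angle satisfies cos H_s = −tan φ tan δ = -0.0385, giving H_s = 92.21°.

92.2°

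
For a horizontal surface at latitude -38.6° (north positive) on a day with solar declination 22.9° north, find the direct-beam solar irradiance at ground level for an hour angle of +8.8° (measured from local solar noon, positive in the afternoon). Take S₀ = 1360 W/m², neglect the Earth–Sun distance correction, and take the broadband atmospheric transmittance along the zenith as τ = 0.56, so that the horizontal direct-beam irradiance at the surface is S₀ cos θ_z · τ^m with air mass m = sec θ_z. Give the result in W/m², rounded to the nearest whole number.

cos θ_z = sin φ sin δ + cos φ cos δ cos H = (-0.6239)(0.3891) + (0.7815)(0.9212)(0.9882) = 0.4687.
Air mass m = 1/cos θ_z = 1/0.4687 = 2.134; τ^m = 0.56^2.134 = 0.2902.
Surface direct beam = 1360 × 0.4687 × 0.2902 = 184.98 W/m².

185 W/m²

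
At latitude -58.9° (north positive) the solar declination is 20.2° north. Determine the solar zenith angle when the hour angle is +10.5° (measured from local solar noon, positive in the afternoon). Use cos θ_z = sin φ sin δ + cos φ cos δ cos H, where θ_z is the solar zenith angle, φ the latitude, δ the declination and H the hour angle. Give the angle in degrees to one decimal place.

cos θ_z = sin φ sin δ + cos φ cos δ cos H = (-0.8563)(0.3453) + (0.5165)(0.9385)(0.9833) = 0.1810.
θ_z = arccos(0.1810) = 79.57°.

79.6°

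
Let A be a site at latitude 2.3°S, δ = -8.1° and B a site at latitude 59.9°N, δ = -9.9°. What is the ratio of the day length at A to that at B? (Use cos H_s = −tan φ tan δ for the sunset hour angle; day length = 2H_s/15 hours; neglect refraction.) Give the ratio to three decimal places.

1.246

A: H_s = arccos(−tan -2.3° · tan -8.1°) = 90.33°, so 2H_s/15 = 12.0440 h.
B: H_s = arccos(−tan 59.9° · tan -9.9°) = 72.48°, so 2H_s/15 = 9.6640 h.
Ratio A/B = 12.0440 / 9.6640 = 1.2463.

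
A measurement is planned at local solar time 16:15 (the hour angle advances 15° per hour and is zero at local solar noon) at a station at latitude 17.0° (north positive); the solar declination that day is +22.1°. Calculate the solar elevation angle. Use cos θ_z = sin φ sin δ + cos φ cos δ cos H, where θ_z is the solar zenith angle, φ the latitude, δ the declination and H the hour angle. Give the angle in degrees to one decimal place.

30.1°

Hour angle H = 15° × (16.25 − 12) = 63.75°.
With φ = 17.0°, δ = 22.1°, H = 63.75°: sin φ sin δ = 0.1100, cos φ cos δ cos H = 0.3919, so cos θ_z = 0.5019.
θ_z = arccos(0.5019) = 59.87°, so the elevation is 90° − 59.87° = 30.13°.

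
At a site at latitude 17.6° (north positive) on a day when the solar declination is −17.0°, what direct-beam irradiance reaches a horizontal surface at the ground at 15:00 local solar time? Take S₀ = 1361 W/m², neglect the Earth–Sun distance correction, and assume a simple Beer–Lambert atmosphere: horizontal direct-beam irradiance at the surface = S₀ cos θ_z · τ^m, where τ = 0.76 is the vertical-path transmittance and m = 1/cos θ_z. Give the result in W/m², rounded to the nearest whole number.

Hour angle H = 15° × (15 − 12) = 45.00°.
With φ = 17.6°, δ = -17.0°, H = 45.00°: sin φ sin δ = -0.0884, cos φ cos δ cos H = 0.6446, so cos θ_z = 0.5562.
Air mass m = 1/cos θ_z = 1/0.5562 = 1.798; τ^m = 0.76^1.798 = 0.6105.
Surface direct beam = 1361 × 0.5562 × 0.6105 = 462.14 W/m².

462 W/m²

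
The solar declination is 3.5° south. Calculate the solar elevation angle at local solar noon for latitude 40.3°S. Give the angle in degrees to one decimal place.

At local solar noon the hour angle is zero, so the elevation is 90° − |φ − δ| = 90° − |-40.3° − (-3.5°)| = 90° − 36.8° = 53.2°.

53.2°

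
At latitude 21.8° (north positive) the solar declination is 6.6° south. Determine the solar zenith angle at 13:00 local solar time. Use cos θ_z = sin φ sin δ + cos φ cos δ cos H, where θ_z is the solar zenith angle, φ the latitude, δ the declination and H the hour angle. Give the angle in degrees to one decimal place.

32.0°

Hour angle H = 15° × (13 − 12) = 15.00°.
With φ = 21.8°, δ = -6.6°, H = 15.00°: sin φ sin δ = -0.0427, cos φ cos δ cos H = 0.8909, so cos θ_z = 0.8482.
θ_z = arccos(0.8482) = 31.98°.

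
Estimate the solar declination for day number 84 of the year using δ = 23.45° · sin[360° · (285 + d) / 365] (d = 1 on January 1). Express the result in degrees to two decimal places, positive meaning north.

+1.61°

360 × (285 + 84) / 365 = 363.945°; sin(363.945°) = 0.0688.
δ = 23.45 × 0.0688 = 1.613° ≈ +1.61°.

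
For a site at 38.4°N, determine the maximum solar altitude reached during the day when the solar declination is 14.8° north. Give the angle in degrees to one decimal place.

66.4°

At local solar noon the hour angle is zero, so the elevation is 90° − |φ − δ| = 90° − |38.4° − (14.8°)| = 90° − 23.6° = 66.4°.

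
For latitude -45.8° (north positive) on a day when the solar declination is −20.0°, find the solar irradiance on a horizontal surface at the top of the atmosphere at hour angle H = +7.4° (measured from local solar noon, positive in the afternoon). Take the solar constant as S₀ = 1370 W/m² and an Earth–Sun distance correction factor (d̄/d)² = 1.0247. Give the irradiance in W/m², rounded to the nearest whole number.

1256 W/m²

cos θ_z = sin(-45.8°) sin(-20.0°) + cos(-45.8°) cos(-20.0°) cos(7.40°) = 0.2452 + 0.6497 = 0.8949.
Top-of-atmosphere irradiance = S₀ (d̄/d)² cos θ_z = 1370 × 1.0247 × 0.8949 = 1256.30 W/m².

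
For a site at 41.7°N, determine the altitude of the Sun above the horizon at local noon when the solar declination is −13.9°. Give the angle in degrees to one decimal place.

34.4°

At local solar noon the hour angle is zero, so the elevation is 90° − |φ − δ| = 90° − |41.7° − (-13.9°)| = 90° − 55.6° = 34.4°.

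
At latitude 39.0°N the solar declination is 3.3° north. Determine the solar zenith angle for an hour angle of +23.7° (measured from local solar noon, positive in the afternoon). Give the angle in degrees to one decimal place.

With φ = 39.0°, δ = 3.3°, H = 23.70°: sin φ sin δ = 0.0362, cos φ cos δ cos H = 0.7104, so cos θ_z = 0.7466.
θ_z = arccos(0.7466) = 41.70°.

41.7°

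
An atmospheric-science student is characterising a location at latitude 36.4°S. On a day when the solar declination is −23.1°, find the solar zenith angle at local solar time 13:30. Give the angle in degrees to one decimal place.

23.5°

Hour angle H = 15° × (13.5 − 12) = 22.50°.
cos θ_z = sin(-36.4°) sin(-23.1°) + cos(-36.4°) cos(-23.1°) cos(22.50°) = 0.2328 + 0.6840 = 0.9168.
θ_z = arccos(0.9168) = 23.54°.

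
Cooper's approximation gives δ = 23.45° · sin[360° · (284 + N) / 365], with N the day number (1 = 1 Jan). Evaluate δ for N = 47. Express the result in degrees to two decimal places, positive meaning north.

-12.95°

360 × (284 + 47) / 365 = 326.466°; sin(326.466°) = -0.5524.
δ = 23.45 × -0.5524 = -12.954° ≈ -12.95°.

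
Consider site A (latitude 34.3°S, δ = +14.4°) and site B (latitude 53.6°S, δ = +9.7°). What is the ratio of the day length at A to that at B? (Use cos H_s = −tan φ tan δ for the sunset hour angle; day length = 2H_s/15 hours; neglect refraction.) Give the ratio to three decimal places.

1.043

A: H_s = arccos(−tan -34.3° · tan 14.4°) = 79.91°, so 2H_s/15 = 10.6547 h.
B: H_s = arccos(−tan -53.6° · tan 9.7°) = 76.59°, so 2H_s/15 = 10.2120 h.
Ratio A/B = 10.6547 / 10.2120 = 1.0434.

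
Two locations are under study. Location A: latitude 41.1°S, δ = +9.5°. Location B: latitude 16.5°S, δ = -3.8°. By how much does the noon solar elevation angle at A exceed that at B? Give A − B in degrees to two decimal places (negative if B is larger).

A: 90° − |-41.1 − (9.5)| = 39.40°.
B: 90° − |-16.5 − (-3.8)| = 77.30°.
A − B = 39.40 − 77.30 = -37.90°.

-37.90°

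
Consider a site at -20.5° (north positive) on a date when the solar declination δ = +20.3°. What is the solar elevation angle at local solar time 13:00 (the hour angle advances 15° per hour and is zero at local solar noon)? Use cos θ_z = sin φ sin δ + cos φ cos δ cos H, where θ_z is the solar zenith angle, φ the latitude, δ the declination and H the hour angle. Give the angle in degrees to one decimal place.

46.6°

Hour angle H = 15° × (13 − 12) = 15.00°.
With φ = -20.5°, δ = 20.3°, H = 15.00°: sin φ sin δ = -0.1215, cos φ cos δ cos H = 0.8486, so cos θ_z = 0.7271.
θ_z = arccos(0.7271) = 43.36°, so the elevation is 90° − 43.36° = 46.64°.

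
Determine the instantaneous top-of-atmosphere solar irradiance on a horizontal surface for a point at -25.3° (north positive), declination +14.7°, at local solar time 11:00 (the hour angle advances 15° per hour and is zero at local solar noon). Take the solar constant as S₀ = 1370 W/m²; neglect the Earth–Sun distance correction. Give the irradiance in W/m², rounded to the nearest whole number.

1009 W/m²

Hour angle H = 15° × (11 − 12) = -15.00°.
cos θ_z = sin(-25.3°) sin(14.7°) + cos(-25.3°) cos(14.7°) cos(-15.00°) = -0.1084 + 0.8447 = 0.7363.
Top-of-atmosphere irradiance = S₀ cos θ_z = 1370 × 0.7363 = 1008.73 W/m².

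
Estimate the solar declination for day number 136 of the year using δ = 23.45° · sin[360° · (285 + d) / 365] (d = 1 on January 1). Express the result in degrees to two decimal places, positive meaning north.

360 × (285 + 136) / 365 = 415.233°; sin(415.233°) = 0.8215.
δ = 23.45 × 0.8215 = 19.264° ≈ +19.26°.

+19.26°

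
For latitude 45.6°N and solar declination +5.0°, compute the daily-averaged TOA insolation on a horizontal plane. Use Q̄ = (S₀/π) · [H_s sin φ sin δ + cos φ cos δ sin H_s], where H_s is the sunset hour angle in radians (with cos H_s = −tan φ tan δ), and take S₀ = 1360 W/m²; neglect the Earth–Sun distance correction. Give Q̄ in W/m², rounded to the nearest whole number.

345 W/m²

−tan φ tan δ = −(1.0212)(0.0875) = -0.0894; H_s = arccos(-0.0894) = 95.13°. In radians, H_s = 1.6603.
H_s sin φ sin δ = 1.6603 × 0.7145 × 0.0872 = 0.1034.
cos φ cos δ sin H_s = 0.6997 × 0.9962 × 0.9960 = 0.6943.
Q̄ = (1360/π) × (0.1034 + 0.6943) = 432.90 × 0.7977 = 345.32 W/m².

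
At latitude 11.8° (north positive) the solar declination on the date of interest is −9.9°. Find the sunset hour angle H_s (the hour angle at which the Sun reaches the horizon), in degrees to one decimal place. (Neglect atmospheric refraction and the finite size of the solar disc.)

−tan φ tan δ = −(0.2089)(-0.1745) = 0.0365; H_s = arccos(0.0365) = 87.91°.

87.9°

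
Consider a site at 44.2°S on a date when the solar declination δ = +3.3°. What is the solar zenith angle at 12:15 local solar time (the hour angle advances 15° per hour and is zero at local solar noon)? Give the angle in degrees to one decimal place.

47.6°

Hour angle H = 15° × (12.25 − 12) = 3.75°.
cos θ_z = sin(-44.2°) sin(3.3°) + cos(-44.2°) cos(3.3°) cos(3.75°) = -0.0401 + 0.7142 = 0.6741.
θ_z = arccos(0.6741) = 47.62°.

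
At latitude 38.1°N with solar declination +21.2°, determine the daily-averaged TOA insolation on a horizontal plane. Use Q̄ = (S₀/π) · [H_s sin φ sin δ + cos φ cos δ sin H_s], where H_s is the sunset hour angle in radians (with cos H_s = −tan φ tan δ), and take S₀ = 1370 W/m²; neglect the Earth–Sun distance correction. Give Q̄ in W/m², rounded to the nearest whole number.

cos H_s = −tan(38.1°) · tan(21.2°) = -0.3041, so H_s = arccos(-0.3041) = 107.70°. In radians, H_s = 1.8797.
H_s sin φ sin δ = 1.8797 × 0.6170 × 0.3616 = 0.4194.
cos φ cos δ sin H_s = 0.7869 × 0.9323 × 0.9527 = 0.6989.
Q̄ = (1370/π) × (0.4194 + 0.6989) = 436.08 × 1.1183 = 487.67 W/m².

488 W/m²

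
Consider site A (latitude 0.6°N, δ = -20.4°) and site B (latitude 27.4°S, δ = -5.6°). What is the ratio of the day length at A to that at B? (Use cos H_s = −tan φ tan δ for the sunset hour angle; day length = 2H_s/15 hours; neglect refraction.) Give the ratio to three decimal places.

A: H_s = arccos(−tan 0.6° · tan -20.4°) = 89.78°, so 2H_s/15 = 11.9707 h.
B: H_s = arccos(−tan -27.4° · tan -5.6°) = 92.91°, so 2H_s/15 = 12.3880 h.
Ratio A/B = 11.9707 / 12.3880 = 0.9663.

0.966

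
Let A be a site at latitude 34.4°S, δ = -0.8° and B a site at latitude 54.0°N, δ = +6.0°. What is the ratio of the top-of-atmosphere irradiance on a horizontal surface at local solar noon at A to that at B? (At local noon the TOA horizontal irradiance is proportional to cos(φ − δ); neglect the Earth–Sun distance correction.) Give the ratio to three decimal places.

A: cos θ_z = cos(-34.4° − (-0.8°)) = 0.8329.
B: cos θ_z = cos(54.0° − (6.0°)) = 0.6691.
Ratio A/B = 0.8329 / 0.6691 = 1.2448.

1.245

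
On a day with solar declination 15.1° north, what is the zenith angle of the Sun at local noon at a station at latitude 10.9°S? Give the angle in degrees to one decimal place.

At local solar noon the hour angle is zero, so the zenith angle is |φ − δ| = |-10.9° − (15.1°)| = 26.0°.

26.0°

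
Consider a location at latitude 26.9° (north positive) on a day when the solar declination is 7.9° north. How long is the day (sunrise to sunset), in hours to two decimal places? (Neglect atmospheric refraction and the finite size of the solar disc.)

12.54 hours

The sunset hour angle satisfies cos H_s = −tan φ tan δ = -0.0704, giving H_s = 94.04°.
Day length = 2 H_s / 15° h⁻¹ = 188.08° / 15 = 12.539 h.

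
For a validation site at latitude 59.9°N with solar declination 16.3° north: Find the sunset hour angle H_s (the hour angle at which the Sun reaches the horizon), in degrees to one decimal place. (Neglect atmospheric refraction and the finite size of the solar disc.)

The sunset hour angle satisfies cos H_s = −tan φ tan δ = -0.5045, giving H_s = 120.30°.

120.3°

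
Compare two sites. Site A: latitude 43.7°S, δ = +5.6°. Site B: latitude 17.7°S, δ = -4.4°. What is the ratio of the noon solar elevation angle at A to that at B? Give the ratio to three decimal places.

A: 90° − |-43.7 − (5.6)| = 40.70°.
B: 90° − |-17.7 − (-4.4)| = 76.70°.
Ratio A/B = 40.7000 / 76.7000 = 0.5306.

0.531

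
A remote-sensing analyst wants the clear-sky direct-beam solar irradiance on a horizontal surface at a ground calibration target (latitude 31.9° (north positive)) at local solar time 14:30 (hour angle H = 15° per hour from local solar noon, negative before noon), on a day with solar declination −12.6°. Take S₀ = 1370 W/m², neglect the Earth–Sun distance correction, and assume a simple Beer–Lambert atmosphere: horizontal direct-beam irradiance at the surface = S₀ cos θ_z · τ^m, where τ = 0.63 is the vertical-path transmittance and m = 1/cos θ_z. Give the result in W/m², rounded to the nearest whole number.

Hour angle H = 15° × (14.5 − 12) = 37.50°.
cos θ_z = sin φ sin δ + cos φ cos δ cos H = (0.5284)(-0.2181) + (0.8490)(0.9759)(0.7934) = 0.5421.
Air mass m = 1/cos θ_z = 1/0.5421 = 1.845; τ^m = 0.63^1.845 = 0.4264.
Surface direct beam = 1370 × 0.5421 × 0.4264 = 316.68 W/m².

317 W/m²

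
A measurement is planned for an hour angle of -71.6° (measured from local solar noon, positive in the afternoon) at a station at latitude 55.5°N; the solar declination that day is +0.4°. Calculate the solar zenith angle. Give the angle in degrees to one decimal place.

79.4°

cos θ_z = sin(55.5°) sin(0.4°) + cos(55.5°) cos(0.4°) cos(-71.60°) = 0.0058 + 0.1788 = 0.1846.
θ_z = arccos(0.1846) = 79.36°.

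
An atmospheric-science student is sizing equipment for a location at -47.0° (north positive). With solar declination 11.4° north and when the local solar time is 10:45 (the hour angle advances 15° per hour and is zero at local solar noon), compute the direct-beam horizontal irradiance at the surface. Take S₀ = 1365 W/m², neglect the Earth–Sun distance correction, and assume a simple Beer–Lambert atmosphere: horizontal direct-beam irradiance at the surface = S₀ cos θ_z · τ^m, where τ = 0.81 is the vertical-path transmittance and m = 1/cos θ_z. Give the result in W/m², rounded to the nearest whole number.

Hour angle H = 15° × (10.75 − 12) = -18.75°.
With φ = -47.0°, δ = 11.4°, H = -18.75°: sin φ sin δ = -0.1446, cos φ cos δ cos H = 0.6331, so cos θ_z = 0.4885.
Air mass m = 1/cos θ_z = 1/0.4885 = 2.047; τ^m = 0.81^2.047 = 0.6496.
Surface direct beam = 1365 × 0.4885 × 0.6496 = 433.15 W/m².

433 W/m²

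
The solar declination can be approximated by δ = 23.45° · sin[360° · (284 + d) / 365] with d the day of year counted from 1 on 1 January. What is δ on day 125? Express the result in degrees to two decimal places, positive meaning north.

360 × (284 + 125) / 365 = 403.397°; sin(403.397°) = 0.6870.
δ = 23.45 × 0.6870 = 16.110° ≈ +16.11°.

+16.11°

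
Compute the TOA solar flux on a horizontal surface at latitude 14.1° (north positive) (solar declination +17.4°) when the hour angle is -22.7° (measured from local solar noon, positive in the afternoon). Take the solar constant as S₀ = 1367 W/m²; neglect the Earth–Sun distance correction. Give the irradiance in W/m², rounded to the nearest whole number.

1267 W/m²

With φ = 14.1°, δ = 17.4°, H = -22.70°: sin φ sin δ = 0.0729, cos φ cos δ cos H = 0.8538, so cos θ_z = 0.9267.
Top-of-atmosphere irradiance = S₀ cos θ_z = 1367 × 0.9267 = 1266.80 W/m².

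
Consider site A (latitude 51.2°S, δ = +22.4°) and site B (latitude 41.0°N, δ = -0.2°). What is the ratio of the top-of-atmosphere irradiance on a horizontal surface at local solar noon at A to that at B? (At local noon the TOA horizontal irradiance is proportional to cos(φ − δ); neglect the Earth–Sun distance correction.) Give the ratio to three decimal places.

A: cos θ_z = cos(-51.2° − (22.4°)) = 0.2823.
B: cos θ_z = cos(41.0° − (-0.2°)) = 0.7524.
Ratio A/B = 0.2823 / 0.7524 = 0.3752.

0.375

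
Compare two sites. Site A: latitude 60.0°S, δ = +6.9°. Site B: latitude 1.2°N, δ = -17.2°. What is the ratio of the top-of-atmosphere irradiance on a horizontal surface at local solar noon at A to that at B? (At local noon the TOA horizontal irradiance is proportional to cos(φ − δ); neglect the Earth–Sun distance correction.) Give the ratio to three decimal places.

0.413

A: cos θ_z = cos(-60.0° − (6.9°)) = 0.3923.
B: cos θ_z = cos(1.2° − (-17.2°)) = 0.9489.
Ratio A/B = 0.3923 / 0.9489 = 0.4134.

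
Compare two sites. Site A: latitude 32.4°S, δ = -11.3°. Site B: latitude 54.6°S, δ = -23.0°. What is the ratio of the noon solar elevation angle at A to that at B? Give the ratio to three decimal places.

1.180

A: 90° − |-32.4 − (-11.3)| = 68.90°.
B: 90° − |-54.6 − (-23.0)| = 58.40°.
Ratio A/B = 68.9000 / 58.4000 = 1.1798.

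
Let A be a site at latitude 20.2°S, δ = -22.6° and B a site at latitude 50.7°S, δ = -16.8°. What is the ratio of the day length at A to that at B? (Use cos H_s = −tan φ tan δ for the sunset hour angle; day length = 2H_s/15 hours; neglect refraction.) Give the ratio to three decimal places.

A: H_s = arccos(−tan -20.2° · tan -22.6°) = 98.81°, so 2H_s/15 = 13.1747 h.
B: H_s = arccos(−tan -50.7° · tan -16.8°) = 111.65°, so 2H_s/15 = 14.8867 h.
Ratio A/B = 13.1747 / 14.8867 = 0.8850.

0.885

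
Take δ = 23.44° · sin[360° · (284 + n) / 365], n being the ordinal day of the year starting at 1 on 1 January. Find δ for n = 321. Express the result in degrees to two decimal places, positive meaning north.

360 × (284 + 321) / 365 = 596.712°; sin(596.712°) = -0.8359.
δ = 23.44 × -0.8359 = -19.593° ≈ -19.59°.

-19.59°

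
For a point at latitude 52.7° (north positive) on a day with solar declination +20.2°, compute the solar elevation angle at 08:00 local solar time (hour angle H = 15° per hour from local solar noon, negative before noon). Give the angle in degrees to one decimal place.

34.0°

Hour angle H = 15° × (8 − 12) = -60.00°.
cos θ_z = sin φ sin δ + cos φ cos δ cos H = (0.7955)(0.3453) + (0.6060)(0.9385)(0.5000) = 0.5591.
θ_z = arccos(0.5591) = 56.01°, so the elevation is 90° − 56.01° = 33.99°.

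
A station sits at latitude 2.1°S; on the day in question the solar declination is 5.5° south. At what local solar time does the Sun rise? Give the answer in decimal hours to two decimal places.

5.99 h

−tan φ tan δ = −(-0.0367)(-0.0963) = -0.0035; H_s = arccos(-0.0035) = 90.20°.
Sunrise is at 12 − H_s/15 = 12 − 6.013 = 5.987 h local solar time.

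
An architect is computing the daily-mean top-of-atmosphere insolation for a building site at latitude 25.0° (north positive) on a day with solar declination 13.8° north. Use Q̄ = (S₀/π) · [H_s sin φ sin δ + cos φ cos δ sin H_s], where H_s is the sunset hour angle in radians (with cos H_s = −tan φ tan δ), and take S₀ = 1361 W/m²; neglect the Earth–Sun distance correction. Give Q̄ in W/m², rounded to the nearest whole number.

452 W/m²

cos H_s = −tan(25.0°) · tan(13.8°) = -0.1145, so H_s = arccos(-0.1145) = 96.57°. In radians, H_s = 1.6855.
H_s sin φ sin δ = 1.6855 × 0.4226 × 0.2385 = 0.1699.
cos φ cos δ sin H_s = 0.9063 × 0.9711 × 0.9934 = 0.8743.
Q̄ = (1361/π) × (0.1699 + 0.8743) = 433.22 × 1.0442 = 452.37 W/m².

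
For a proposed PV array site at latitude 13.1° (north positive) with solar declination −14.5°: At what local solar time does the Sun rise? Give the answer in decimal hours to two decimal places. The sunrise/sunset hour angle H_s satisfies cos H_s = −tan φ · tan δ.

−tan φ tan δ = −(0.2327)(-0.2586) = 0.0602; H_s = arccos(0.0602) = 86.55°.
Sunrise is at 12 − H_s/15 = 12 − 5.770 = 6.230 h local solar time.

6.23 h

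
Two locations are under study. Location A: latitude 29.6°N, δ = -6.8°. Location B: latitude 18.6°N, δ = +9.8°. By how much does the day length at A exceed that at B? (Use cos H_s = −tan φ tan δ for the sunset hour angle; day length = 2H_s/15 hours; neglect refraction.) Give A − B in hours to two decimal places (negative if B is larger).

A: H_s = arccos(−tan 29.6° · tan -6.8°) = 86.12°, so 2H_s/15 = 11.4827 h.
B: H_s = arccos(−tan 18.6° · tan 9.8°) = 93.33°, so 2H_s/15 = 12.4440 h.
A − B = 11.4827 − 12.4440 = -0.9613 h.

-0.96 h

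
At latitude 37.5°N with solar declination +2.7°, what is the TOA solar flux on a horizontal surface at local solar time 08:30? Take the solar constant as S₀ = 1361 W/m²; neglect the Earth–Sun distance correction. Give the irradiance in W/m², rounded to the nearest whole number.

Hour angle H = 15° × (8.5 − 12) = -52.50°.
cos θ_z = sin φ sin δ + cos φ cos δ cos H = (0.6088)(0.0471) + (0.7934)(0.9989)(0.6088) = 0.5112.
Top-of-atmosphere irradiance = S₀ cos θ_z = 1361 × 0.5112 = 695.74 W/m².

696 W/m²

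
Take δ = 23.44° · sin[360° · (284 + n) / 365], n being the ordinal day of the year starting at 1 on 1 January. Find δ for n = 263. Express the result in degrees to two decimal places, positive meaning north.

360 × (284 + 263) / 365 = 539.507°; sin(539.507°) = 0.0086.
δ = 23.44 × 0.0086 = 0.202° ≈ +0.20°.

+0.20°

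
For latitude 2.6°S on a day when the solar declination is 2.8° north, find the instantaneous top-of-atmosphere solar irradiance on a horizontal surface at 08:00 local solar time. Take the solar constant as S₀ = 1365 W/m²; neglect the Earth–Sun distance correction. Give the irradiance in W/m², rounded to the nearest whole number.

Hour angle H = 15° × (8 − 12) = -60.00°.
cos θ_z = sin φ sin δ + cos φ cos δ cos H = (-0.0454)(0.0488) + (0.9990)(0.9988)(0.5000) = 0.4967.
Top-of-atmosphere irradiance = S₀ cos θ_z = 1365 × 0.4967 = 678.00 W/m².

678 W/m²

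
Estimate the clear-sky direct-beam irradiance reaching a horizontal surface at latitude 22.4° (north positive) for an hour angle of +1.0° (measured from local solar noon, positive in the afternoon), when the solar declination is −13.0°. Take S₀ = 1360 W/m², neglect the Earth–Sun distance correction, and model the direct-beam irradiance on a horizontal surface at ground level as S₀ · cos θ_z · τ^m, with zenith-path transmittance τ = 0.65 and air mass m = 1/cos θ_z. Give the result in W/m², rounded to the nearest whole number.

653 W/m²

cos θ_z = sin φ sin δ + cos φ cos δ cos H = (0.3811)(-0.2250) + (0.9245)(0.9744)(0.9998) = 0.8149.
Air mass m = 1/cos θ_z = 1/0.8149 = 1.227; τ^m = 0.65^1.227 = 0.5894.
Surface direct beam = 1360 × 0.8149 × 0.5894 = 653.21 W/m².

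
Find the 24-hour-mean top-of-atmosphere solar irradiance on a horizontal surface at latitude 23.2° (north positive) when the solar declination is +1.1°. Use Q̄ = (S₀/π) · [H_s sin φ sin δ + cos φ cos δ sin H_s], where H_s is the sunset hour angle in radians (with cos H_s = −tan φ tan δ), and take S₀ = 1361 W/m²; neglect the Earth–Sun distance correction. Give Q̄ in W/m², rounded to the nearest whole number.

−tan φ tan δ = −(0.4286)(0.0192) = -0.0082; H_s = arccos(-0.0082) = 90.47°. In radians, H_s = 1.5790.
H_s sin φ sin δ = 1.5790 × 0.3939 × 0.0192 = 0.0119.
cos φ cos δ sin H_s = 0.9191 × 0.9998 × 1.0000 = 0.9189.
Q̄ = (1361/π) × (0.0119 + 0.9189) = 433.22 × 0.9308 = 403.24 W/m².

403 W/m²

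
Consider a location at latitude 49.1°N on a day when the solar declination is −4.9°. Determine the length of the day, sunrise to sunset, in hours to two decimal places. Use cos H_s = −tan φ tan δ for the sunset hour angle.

−tan φ tan δ = −(1.1544)(-0.0857) = 0.0989; H_s = arccos(0.0989) = 84.32°.
Day length = 2 H_s / 15° h⁻¹ = 168.64° / 15 = 11.243 h.

11.24 hours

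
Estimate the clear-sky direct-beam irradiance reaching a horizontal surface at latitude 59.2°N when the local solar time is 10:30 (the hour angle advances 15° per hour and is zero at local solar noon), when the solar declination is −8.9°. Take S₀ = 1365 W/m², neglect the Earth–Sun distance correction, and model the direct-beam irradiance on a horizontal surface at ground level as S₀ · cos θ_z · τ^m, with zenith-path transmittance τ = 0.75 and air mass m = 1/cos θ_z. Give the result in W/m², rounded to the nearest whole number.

193 W/m²

Hour angle H = 15° × (10.5 − 12) = -22.50°.
With φ = 59.2°, δ = -8.9°, H = -22.50°: sin φ sin δ = -0.1329, cos φ cos δ cos H = 0.4674, so cos θ_z = 0.3345.
Air mass m = 1/cos θ_z = 1/0.3345 = 2.990; τ^m = 0.75^2.990 = 0.4231.
Surface direct beam = 1365 × 0.3345 × 0.4231 = 193.18 W/m².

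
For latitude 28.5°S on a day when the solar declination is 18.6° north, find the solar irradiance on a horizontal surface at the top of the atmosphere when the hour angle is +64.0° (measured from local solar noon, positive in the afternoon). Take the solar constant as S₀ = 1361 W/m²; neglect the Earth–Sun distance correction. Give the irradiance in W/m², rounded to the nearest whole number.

cos θ_z = sin(-28.5°) sin(18.6°) + cos(-28.5°) cos(18.6°) cos(64.00°) = -0.1522 + 0.3651 = 0.2129.
Top-of-atmosphere irradiance = S₀ cos θ_z = 1361 × 0.2129 = 289.76 W/m².

290 W/m²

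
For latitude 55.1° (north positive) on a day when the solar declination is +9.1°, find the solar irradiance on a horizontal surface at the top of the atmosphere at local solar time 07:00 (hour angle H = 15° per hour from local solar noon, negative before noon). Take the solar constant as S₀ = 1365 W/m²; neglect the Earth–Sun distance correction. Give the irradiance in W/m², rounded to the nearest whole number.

Hour angle H = 15° × (7 − 12) = -75.00°.
cos θ_z = sin(55.1°) sin(9.1°) + cos(55.1°) cos(9.1°) cos(-75.00°) = 0.1297 + 0.1462 = 0.2759.
Top-of-atmosphere irradiance = S₀ cos θ_z = 1365 × 0.2759 = 376.60 W/m².

377 W/m²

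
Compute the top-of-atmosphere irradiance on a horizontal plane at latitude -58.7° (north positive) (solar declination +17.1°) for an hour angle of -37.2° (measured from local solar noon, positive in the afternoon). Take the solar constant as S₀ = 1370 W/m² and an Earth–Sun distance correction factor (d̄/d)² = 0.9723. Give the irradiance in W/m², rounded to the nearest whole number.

cos θ_z = sin(-58.7°) sin(17.1°) + cos(-58.7°) cos(17.1°) cos(-37.20°) = -0.2512 + 0.3955 = 0.1443.
Top-of-atmosphere irradiance = S₀ (d̄/d)² cos θ_z = 1370 × 0.9723 × 0.1443 = 192.21 W/m².

192 W/m²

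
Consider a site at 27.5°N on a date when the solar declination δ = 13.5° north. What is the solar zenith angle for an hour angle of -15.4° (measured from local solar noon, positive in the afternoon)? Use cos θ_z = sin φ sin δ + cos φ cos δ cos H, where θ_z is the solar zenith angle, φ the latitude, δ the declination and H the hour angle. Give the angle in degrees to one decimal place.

cos θ_z = sin(27.5°) sin(13.5°) + cos(27.5°) cos(13.5°) cos(-15.40°) = 0.1078 + 0.8315 = 0.9393.
θ_z = arccos(0.9393) = 20.07°.

20.1°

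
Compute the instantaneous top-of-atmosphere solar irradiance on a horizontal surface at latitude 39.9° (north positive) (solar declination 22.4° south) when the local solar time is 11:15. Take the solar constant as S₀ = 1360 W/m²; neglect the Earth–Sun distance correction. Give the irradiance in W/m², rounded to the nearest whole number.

Hour angle H = 15° × (11.25 − 12) = -11.25°.
cos θ_z = sin(39.9°) sin(-22.4°) + cos(39.9°) cos(-22.4°) cos(-11.25°) = -0.2444 + 0.6957 = 0.4513.
Top-of-atmosphere irradiance = S₀ cos θ_z = 1360 × 0.4513 = 613.77 W/m².

614 W/m²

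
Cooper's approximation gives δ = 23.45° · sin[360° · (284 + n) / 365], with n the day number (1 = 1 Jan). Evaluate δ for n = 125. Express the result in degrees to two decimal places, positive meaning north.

+16.11°

360 × (284 + 125) / 365 = 403.397°; sin(403.397°) = 0.6870.
δ = 23.45 × 0.6870 = 16.110° ≈ +16.11°.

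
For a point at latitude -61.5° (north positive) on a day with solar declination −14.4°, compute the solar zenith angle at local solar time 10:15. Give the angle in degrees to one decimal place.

50.7°

Hour angle H = 15° × (10.25 − 12) = -26.25°.
cos θ_z = sin(-61.5°) sin(-14.4°) + cos(-61.5°) cos(-14.4°) cos(-26.25°) = 0.2186 + 0.4145 = 0.6331.
θ_z = arccos(0.6331) = 50.72°.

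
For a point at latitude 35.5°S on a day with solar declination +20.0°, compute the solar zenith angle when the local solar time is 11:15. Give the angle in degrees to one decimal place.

Hour angle H = 15° × (11.25 − 12) = -11.25°.
With φ = -35.5°, δ = 20.0°, H = -11.25°: sin φ sin δ = -0.1986, cos φ cos δ cos H = 0.7503, so cos θ_z = 0.5517.
θ_z = arccos(0.5517) = 56.52°.

56.5°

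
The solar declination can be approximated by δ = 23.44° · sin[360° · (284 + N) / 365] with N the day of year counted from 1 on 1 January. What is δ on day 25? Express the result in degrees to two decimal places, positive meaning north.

360 × (284 + 25) / 365 = 304.767°; sin(304.767°) = -0.8215.
δ = 23.44 × -0.8215 = -19.256° ≈ -19.26°.

-19.26°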